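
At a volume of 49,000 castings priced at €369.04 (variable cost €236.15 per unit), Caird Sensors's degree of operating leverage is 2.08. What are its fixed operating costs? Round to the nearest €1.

Total contribution margin = 49,000 × €132.89 = €6,511,610.00.
DOL = contribution / EBIT, so EBIT = €6,511,610.00 / 2.08 = €3,130,581.73.
And FC = contribution − EBIT = €6,511,610.00 − €3,130,581.73 = €3,381,028.

€3,381,028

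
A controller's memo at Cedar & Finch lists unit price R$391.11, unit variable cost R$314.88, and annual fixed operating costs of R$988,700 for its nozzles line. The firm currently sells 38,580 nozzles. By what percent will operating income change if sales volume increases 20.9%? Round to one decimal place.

At 38,580 units, contribution = 38,580 × R$76.23 = R$2,940,953.40.
Subtracting fixed costs: EBIT = R$2,940,953.40 − R$988,700 = R$1,952,253.40.
Degree of operating leverage = R$2,940,953.40 / R$1,952,253.40 = 1.5064.
So EBIT moves 1.5064 × (+20.9%) = +31.5%.

+31.5%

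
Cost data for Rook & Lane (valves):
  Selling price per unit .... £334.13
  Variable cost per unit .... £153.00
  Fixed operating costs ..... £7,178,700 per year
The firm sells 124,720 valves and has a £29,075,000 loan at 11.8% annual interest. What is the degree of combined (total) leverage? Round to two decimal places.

1.89

Contribution at this volume is 124,720 × £181.13 = £22,590,533.60.
EBIT = £22,590,533.60 − £7,178,700 = £15,411,833.60. Interest = £3,430,850.00.
DOL = £22,590,533.60 ÷ £15,411,833.60 = 1.4658; DFL = £15,411,833.60 ÷ £11,980,983.60 = 1.2864.
Combined leverage = 1.4658 × 1.2864 = 1.8856.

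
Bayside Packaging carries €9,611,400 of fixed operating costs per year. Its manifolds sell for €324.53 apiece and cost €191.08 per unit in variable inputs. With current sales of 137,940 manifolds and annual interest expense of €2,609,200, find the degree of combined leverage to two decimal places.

2.98

Contribution at this volume is 137,940 × €133.45 = €18,408,093.00.
Subtracting fixed costs: EBIT = €18,408,093.00 − €9,611,400 = €8,796,693.00. Interest = €2,609,200.00, so EBIT − I = €6,187,493.00.
Degree of total leverage = total CM / (EBIT − interest) = €18,408,093.00 / €6,187,493.00 = 2.9750.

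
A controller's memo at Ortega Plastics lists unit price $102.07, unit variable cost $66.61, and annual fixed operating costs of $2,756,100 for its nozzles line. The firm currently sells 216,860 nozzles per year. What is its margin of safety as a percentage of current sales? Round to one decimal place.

64.2%

Unit CM = price − variable cost = $102.07 − $66.61 = $35.46. Break-even units = $2,756,100 ÷ $35.46 = 77,724.20; break-even revenue = 77,724.20 × $102.07 = $7,933,308.71.
Current sales = 216,860 × $102.07 = $22,134,900.20.
Margin of safety = ($22,134,900.20 − $7,933,308.71) ÷ $22,134,900.20 = 64.2%.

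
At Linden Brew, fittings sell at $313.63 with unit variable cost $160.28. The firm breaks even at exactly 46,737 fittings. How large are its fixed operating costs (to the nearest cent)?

$7,167,118.95

Each unit contributes $313.63 − $160.28 = $153.35.
Fixed costs = break-even units × CM = 46,737 × $153.35 = $7,167,118.95.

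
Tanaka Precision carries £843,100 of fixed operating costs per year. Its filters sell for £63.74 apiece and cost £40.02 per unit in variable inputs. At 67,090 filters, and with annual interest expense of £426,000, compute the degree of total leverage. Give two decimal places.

Contribution at this volume is 67,090 × £23.72 = £1,591,374.80.
EBIT = £1,591,374.80 − £843,100 = £748,274.80. Interest = £426,000.00.
DOL = £1,591,374.80 ÷ £748,274.80 = 2.1267; DFL = £748,274.80 ÷ £322,274.80 = 2.3219.
Combined leverage = 2.1267 × 2.3219 = 4.9380.

4.94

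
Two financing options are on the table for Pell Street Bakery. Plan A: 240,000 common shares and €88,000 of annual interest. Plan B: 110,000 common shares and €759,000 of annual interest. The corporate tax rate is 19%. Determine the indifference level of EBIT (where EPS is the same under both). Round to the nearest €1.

€1,326,769

Set EPS_A = EPS_B: (EBIT − €88,000)(1 − 0.19) ÷ 240,000 = (EBIT − €759,000)(1 − 0.19) ÷ 110,000.
Cancelling (1 − t) and cross-multiplying: 110,000·(EBIT − 88,000) = 240,000·(EBIT − 759,000).
EBIT × (240,000 − 110,000) = 759,000 × 240,000 − 88,000 × 110,000 = 172,480,000,000, so EBIT = 172,480,000,000 ÷ 130,000 = 1,326,769.23.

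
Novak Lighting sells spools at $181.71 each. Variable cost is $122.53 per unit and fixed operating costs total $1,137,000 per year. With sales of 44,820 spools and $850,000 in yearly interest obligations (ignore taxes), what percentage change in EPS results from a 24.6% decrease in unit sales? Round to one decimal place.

At 44,820 units, contribution = 44,820 × $59.18 = $2,652,447.60.
EBIT = $2,652,447.60 − $1,137,000 = $1,515,447.60.
Interest = $850,000.00, so EBIT − I = $665,447.60.
Degree of combined leverage = contribution ÷ (EBIT − I) = $2,652,447.60 ÷ $665,447.60 = 3.9860.
%ΔEPS = DCL × %ΔSales = 3.9860 × -24.6% = -98.1%.

-98.1%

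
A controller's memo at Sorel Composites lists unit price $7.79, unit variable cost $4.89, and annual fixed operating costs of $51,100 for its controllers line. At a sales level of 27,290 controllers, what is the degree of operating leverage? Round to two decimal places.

2.82

Total contribution margin = 27,290 × $2.90 = $79,141.00.
EBIT = $79,141.00 − $51,100 = $28,041.00.
So DOL = total CM / EBIT = $79,141.00 / $28,041.00 = 2.8223.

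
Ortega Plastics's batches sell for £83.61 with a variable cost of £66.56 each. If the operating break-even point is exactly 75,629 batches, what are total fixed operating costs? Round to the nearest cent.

Unit CM = price − variable cost = £83.61 − £66.56 = £17.05.
Since BE = FC / CM, FC = 75,629 × £17.05 = £1,289,474.45.

£1,289,474.45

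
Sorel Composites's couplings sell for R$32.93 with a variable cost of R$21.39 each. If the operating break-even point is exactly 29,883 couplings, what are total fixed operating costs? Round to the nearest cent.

Unit CM = price − variable cost = R$32.93 − R$21.39 = R$11.54.
Since BE = FC / CM, FC = 29,883 × R$11.54 = R$344,849.82.

R$344,849.82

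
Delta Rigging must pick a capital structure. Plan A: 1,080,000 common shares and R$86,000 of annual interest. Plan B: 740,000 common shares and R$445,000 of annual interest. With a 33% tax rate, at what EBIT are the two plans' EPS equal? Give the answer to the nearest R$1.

R$1,226,353

At indifference, (EBIT − 86,000)(1 − t)/1,080,000 = (EBIT − 445,000)(1 − t)/740,000.
The (1 − t) factor cancels: (EBIT − 86,000) × 740,000 = (EBIT − 445,000) × 1,080,000.
EBIT × (1,080,000 − 740,000) = 445,000 × 1,080,000 − 86,000 × 740,000 = 416,960,000,000, so EBIT = 416,960,000,000 ÷ 340,000 = 1,226,352.94.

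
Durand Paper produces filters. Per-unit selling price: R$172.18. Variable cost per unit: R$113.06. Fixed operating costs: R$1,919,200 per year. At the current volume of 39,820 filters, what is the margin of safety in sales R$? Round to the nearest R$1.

R$1,266,765

Each unit contributes R$172.18 − R$113.06 = R$59.12. Break-even units = R$1,919,200 ÷ R$59.12 = 32,462.79; break-even revenue = 32,462.79 × R$172.18 = R$5,589,442.76.
Actual sales revenue = 39,820 × R$172.18 = R$6,856,207.60.
Margin of safety = R$6,856,207.60 − R$5,589,442.76 = R$1,266,765.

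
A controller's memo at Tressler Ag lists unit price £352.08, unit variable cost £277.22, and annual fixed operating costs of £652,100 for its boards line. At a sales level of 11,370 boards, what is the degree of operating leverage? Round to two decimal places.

4.28

At 11,370 units, contribution = 11,370 × £74.86 = £851,158.20.
EBIT = £851,158.20 − £652,100 = £199,058.20.
So DOL = total CM / EBIT = £851,158.20 / £199,058.20 = 4.2759.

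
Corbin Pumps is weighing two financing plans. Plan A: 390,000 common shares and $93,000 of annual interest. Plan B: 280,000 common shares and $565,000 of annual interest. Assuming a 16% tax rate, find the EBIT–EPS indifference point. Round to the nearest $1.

$1,766,455

At indifference, (EBIT − 93,000)(1 − t)/390,000 = (EBIT − 565,000)(1 − t)/280,000.
The (1 − t) factor cancels: (EBIT − 93,000) × 280,000 = (EBIT − 565,000) × 390,000.
Solving, EBIT = (565,000·390,000 − 93,000·280,000) / (390,000 − 280,000) = 194,310,000,000 / 110,000 = 1,766,454.55.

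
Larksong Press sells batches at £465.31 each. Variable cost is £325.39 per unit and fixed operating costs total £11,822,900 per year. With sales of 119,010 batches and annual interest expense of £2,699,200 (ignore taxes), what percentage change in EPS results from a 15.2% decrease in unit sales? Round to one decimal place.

At 119,010 units, contribution = 119,010 × £139.92 = £16,651,879.20.
Operating income = contribution − fixed costs = £16,651,879.20 − £11,822,900 = £4,828,979.20.
After interest of £2,699,200.00, pre-tax earnings = £2,129,779.20.
DCL = total CM / (EBIT − I) = £16,651,879.20 / £2,129,779.20 = 7.8186.
EPS therefore changes by 7.8186 × (-15.2%) = -118.8%.

-118.8%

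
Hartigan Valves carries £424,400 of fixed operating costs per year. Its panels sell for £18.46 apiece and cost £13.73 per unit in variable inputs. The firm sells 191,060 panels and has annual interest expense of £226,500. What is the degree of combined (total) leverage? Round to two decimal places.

Contribution at this volume is 191,060 × £4.73 = £903,713.80.
Operating income = contribution − fixed costs = £903,713.80 − £424,400 = £479,313.80. Interest = £226,500.00, so EBIT − I = £252,813.80.
DCL = contribution ÷ (EBIT − I) = £903,713.80 ÷ £252,813.80 = 3.5746.

3.57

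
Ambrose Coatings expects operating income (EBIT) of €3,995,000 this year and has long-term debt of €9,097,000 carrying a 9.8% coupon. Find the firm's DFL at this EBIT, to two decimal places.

Interest = €891,506.00.
DFL = EBIT ÷ (EBIT − I) = €3,995,000 ÷ (€3,995,000 − €891,506.00) = €3,995,000 ÷ €3,103,494.00 = 1.2873.

1.29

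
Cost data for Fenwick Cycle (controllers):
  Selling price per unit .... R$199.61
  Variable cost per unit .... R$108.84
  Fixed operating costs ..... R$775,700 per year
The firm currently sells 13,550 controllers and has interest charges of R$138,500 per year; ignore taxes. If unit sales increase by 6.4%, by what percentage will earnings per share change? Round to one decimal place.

Total contribution margin = 13,550 × R$90.77 = R$1,229,933.50.
Subtracting fixed costs: EBIT = R$1,229,933.50 − R$775,700 = R$454,233.50.
After interest of R$138,500.00, pre-tax earnings = R$315,733.50.
DCL = total CM / (EBIT − I) = R$1,229,933.50 / R$315,733.50 = 3.8955.
EPS therefore changes by 3.8955 × (+6.4%) = +24.9%.

+24.9%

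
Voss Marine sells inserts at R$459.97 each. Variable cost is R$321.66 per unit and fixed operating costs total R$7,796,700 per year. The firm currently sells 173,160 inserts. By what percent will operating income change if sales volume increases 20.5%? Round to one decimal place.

Contribution at this volume is 173,160 × R$138.31 = R$23,949,759.60.
Operating income = contribution − fixed costs = R$23,949,759.60 − R$7,796,700 = R$16,153,059.60.
DOL = contribution ÷ EBIT = R$23,949,759.60 ÷ R$16,153,059.60 = 1.4827.
Operating income changes by 1.4827 × +20.5% = +30.4%.

+30.4%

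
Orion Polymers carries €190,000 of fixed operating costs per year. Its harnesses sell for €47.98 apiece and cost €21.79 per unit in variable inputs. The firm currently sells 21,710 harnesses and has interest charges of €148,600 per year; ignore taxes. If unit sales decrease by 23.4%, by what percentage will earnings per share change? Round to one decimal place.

Contribution at this volume is 21,710 × €26.19 = €568,584.90.
EBIT = €568,584.90 − €190,000 = €378,584.90.
After interest of €148,600.00, pre-tax earnings = €229,984.90.
Degree of combined leverage = contribution ÷ (EBIT − I) = €568,584.90 ÷ €229,984.90 = 2.4723.
%ΔEPS = DCL × %ΔSales = 2.4723 × -23.4% = -57.9%.

-57.9%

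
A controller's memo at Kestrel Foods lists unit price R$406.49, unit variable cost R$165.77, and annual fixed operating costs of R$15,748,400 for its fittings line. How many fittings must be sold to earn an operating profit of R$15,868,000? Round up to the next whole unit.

Unit CM = price − variable cost = R$406.49 − R$165.77 = R$240.72.
Units = (FC + target) / CM = (R$15,748,400 + R$15,868,000) / R$240.72 = 131,340.98, so 131,341 fittings.

131,341 fittings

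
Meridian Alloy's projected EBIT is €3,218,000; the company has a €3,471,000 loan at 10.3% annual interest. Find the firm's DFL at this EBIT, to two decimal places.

1.12

Annual interest charges come to €357,513.00.
DFL = EBIT ÷ (EBIT − I) = €3,218,000 ÷ (€3,218,000 − €357,513.00) = €3,218,000 ÷ €2,860,487.00 = 1.1250.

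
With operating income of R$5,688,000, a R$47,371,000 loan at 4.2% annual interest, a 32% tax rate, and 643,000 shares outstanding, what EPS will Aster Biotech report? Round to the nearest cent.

R$3.91

Pre-tax income = R$5,688,000 − R$1,989,582.00 = R$3,698,418.00.
Net income = R$3,698,418.00 × (1 − 0.32) = R$2,514,924.24.
Per share: R$2,514,924.24 / 643,000 shares = R$3.91.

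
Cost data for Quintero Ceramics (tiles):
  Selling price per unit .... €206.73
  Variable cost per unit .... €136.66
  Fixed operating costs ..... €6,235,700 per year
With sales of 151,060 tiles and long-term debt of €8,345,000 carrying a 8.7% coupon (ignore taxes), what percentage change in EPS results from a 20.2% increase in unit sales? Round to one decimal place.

+59.0%

At 151,060 units, contribution = 151,060 × €70.07 = €10,584,774.20.
Operating income = contribution − fixed costs = €10,584,774.20 − €6,235,700 = €4,349,074.20.
After interest of €726,015.00, pre-tax earnings = €3,623,059.20.
DCL = total CM / (EBIT − I) = €10,584,774.20 / €3,623,059.20 = 2.9215.
EPS therefore changes by 2.9215 × (+20.2%) = +59.0%.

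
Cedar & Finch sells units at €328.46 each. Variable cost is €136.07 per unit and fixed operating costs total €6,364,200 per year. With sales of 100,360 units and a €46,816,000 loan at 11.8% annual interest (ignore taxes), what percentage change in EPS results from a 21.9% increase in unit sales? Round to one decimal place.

At 100,360 units, contribution = 100,360 × €192.39 = €19,308,260.40.
EBIT = €19,308,260.40 − €6,364,200 = €12,944,060.40.
Interest = €5,524,288.00, so EBIT − I = €7,419,772.40.
DCL = total CM / (EBIT − I) = €19,308,260.40 / €7,419,772.40 = 2.6023.
EPS therefore changes by 2.6023 × (+21.9%) = +57.0%.

+57.0%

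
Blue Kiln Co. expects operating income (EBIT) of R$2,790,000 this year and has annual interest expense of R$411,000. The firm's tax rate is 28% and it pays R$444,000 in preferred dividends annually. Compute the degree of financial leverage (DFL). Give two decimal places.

Annual interest charges come to R$411,000.00.
Preferred dividends grossed up pre-tax: R$444,000 / (1 − 0.28) = R$616,666.67.
DFL = EBIT ÷ [EBIT − I − D_p/(1−t)] = R$2,790,000 ÷ [R$2,790,000 − R$411,000.00 − R$616,666.67] = R$2,790,000 ÷ R$1,762,333.33 = 1.5831.

1.58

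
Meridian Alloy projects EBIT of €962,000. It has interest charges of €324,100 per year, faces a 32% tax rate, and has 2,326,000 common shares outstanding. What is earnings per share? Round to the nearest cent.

€0.19

Interest = €324,100.00, so EBT = €962,000 − €324,100.00 = €637,900.00.
Net income = €637,900.00 × (1 − 0.32) = €433,772.00.
Per share: €433,772.00 / 2,326,000 shares = €0.19.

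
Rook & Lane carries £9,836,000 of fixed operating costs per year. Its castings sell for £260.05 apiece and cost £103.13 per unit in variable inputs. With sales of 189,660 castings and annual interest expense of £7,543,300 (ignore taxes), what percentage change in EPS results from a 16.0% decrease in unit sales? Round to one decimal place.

-38.5%

At 189,660 units, contribution = 189,660 × £156.92 = £29,761,447.20.
Subtracting fixed costs: EBIT = £29,761,447.20 − £9,836,000 = £19,925,447.20.
Interest = £7,543,300.00, so EBIT − I = £12,382,147.20.
Degree of combined leverage = contribution ÷ (EBIT − I) = £29,761,447.20 ÷ £12,382,147.20 = 2.4036.
%ΔEPS = DCL × %ΔSales = 2.4036 × -16.0% = -38.5%.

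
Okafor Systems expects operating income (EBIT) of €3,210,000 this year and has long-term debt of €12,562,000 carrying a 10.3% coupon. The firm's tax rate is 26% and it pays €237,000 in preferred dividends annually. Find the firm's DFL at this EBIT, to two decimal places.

Interest = €1,293,886.00.
Pre-tax preferred-dividend burden = €237,000 ÷ (1 − 0.26) = €320,270.27.
DFL = EBIT ÷ [EBIT − I − D_p/(1−t)] = €3,210,000 ÷ [€3,210,000 − €1,293,886.00 − €320,270.27] = €3,210,000 ÷ €1,595,843.73 = 2.0115.

2.01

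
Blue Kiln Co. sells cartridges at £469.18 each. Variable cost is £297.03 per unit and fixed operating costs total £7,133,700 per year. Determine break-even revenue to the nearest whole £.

£19,442,285

Contribution margin per unit = £469.18 − £297.03 = £172.15, a CM ratio of £172.15 ÷ £469.18 = 0.3669.
Break-even sales = FC ÷ CM ratio = £7,133,700 × £469.18 / £172.15 = £19,442,285.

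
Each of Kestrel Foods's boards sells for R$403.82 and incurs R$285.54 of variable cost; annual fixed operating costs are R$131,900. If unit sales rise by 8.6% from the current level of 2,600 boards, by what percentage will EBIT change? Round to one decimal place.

Contribution at this volume is 2,600 × R$118.28 = R$307,528.00.
Subtracting fixed costs: EBIT = R$307,528.00 − R$131,900 = R$175,628.00.
DOL = contribution ÷ EBIT = R$307,528.00 ÷ R$175,628.00 = 1.7510.
So EBIT moves 1.7510 × (+8.6%) = +15.1%.

+15.1%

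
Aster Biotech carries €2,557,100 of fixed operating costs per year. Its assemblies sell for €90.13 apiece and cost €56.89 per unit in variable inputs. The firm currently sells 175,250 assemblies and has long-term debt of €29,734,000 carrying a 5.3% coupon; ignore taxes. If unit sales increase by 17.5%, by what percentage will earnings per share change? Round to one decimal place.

At 175,250 units, contribution = 175,250 × €33.24 = €5,825,310.00.
Subtracting fixed costs: EBIT = €5,825,310.00 − €2,557,100 = €3,268,210.00.
After interest of €1,575,902.00, pre-tax earnings = €1,692,308.00.
DCL = total CM / (EBIT − I) = €5,825,310.00 / €1,692,308.00 = 3.4422.
EPS therefore changes by 3.4422 × (+17.5%) = +60.2%.

+60.2%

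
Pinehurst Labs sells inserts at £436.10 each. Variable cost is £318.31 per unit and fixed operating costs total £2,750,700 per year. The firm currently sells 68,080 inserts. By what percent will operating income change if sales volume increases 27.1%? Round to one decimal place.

Total contribution margin = 68,080 × £117.79 = £8,019,143.20.
Subtracting fixed costs: EBIT = £8,019,143.20 − £2,750,700 = £5,268,443.20.
So DOL = total CM / EBIT = £8,019,143.20 / £5,268,443.20 = 1.5221.
%ΔEBIT = DOL × %ΔSales = 1.5221 × +27.1% = +41.2%.

+41.2%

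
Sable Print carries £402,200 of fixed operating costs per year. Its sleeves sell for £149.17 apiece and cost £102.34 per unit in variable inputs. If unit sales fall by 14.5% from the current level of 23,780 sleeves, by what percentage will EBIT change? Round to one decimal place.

Total contribution margin = 23,780 × £46.83 = £1,113,617.40.
EBIT = £1,113,617.40 − £402,200 = £711,417.40.
Degree of operating leverage = £1,113,617.40 / £711,417.40 = 1.5654.
%ΔEBIT = DOL × %ΔSales = 1.5654 × -14.5% = -22.7%.

-22.7%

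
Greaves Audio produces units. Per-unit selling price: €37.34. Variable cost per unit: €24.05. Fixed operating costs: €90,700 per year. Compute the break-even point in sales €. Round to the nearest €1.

CM per unit = €37.34 − €24.05 = €13.29; CM ratio = €13.29 / €37.34 = 0.3559.
Break-even revenue = fixed costs × price ÷ CM = €90,700 × €37.34 ÷ €13.29 = €254,834.

€254,834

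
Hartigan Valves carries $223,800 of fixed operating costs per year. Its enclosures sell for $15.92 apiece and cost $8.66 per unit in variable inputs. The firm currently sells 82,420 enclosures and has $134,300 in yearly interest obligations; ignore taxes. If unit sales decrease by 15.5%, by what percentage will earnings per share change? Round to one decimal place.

-38.6%

Total contribution margin = 82,420 × $7.26 = $598,369.20.
Subtracting fixed costs: EBIT = $598,369.20 − $223,800 = $374,569.20.
Interest = $134,300.00, so EBIT − I = $240,269.20.
Degree of combined leverage = contribution ÷ (EBIT − I) = $598,369.20 ÷ $240,269.20 = 2.4904.
EPS therefore changes by 2.4904 × (-15.5%) = -38.6%.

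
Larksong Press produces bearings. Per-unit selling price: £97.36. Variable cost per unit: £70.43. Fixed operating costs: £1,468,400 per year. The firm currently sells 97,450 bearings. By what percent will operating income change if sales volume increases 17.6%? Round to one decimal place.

At 97,450 units, contribution = 97,450 × £26.93 = £2,624,328.50.
Subtracting fixed costs: EBIT = £2,624,328.50 − £1,468,400 = £1,155,928.50.
DOL = contribution ÷ EBIT = £2,624,328.50 ÷ £1,155,928.50 = 2.2703.
%ΔEBIT = DOL × %ΔSales = 2.2703 × +17.6% = +40.0%.

+40.0%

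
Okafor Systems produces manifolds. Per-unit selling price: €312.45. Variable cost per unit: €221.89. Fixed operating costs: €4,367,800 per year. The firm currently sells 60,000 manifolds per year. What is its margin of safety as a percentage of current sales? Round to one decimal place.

Contribution margin per unit = €312.45 − €221.89 = €90.56. Break-even units = €4,367,800 ÷ €90.56 = 48,231.01; break-even revenue = 48,231.01 × €312.45 = €15,069,778.16.
Actual sales revenue = 60,000 × €312.45 = €18,747,000.00.
Margin of safety = (€18,747,000.00 − €15,069,778.16) ÷ €18,747,000.00 = 19.6%.

19.6%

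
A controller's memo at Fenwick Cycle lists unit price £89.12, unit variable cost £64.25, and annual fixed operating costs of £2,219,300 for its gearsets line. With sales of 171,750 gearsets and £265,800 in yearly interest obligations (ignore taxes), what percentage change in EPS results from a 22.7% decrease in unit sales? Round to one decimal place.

Total contribution margin = 171,750 × £24.87 = £4,271,422.50.
EBIT = £4,271,422.50 − £2,219,300 = £2,052,122.50.
Interest = £265,800.00, so EBIT − I = £1,786,322.50.
Degree of combined leverage = contribution ÷ (EBIT − I) = £4,271,422.50 ÷ £1,786,322.50 = 2.3912.
EPS therefore changes by 2.3912 × (-22.7%) = -54.3%.

-54.3%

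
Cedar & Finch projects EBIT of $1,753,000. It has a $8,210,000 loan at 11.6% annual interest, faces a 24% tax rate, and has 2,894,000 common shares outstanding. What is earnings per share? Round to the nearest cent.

$0.21

Interest = $952,360.00, so EBT = $1,753,000 − $952,360.00 = $800,640.00.
Net income = $800,640.00 × (1 − 0.24) = $608,486.40.
EPS = $608,486.40 ÷ 2,894,000 = $0.21.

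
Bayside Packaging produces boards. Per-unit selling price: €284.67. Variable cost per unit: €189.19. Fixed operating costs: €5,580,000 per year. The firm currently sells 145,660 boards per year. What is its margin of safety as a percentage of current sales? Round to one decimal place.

59.9%

Unit CM = price − variable cost = €284.67 − €189.19 = €95.48. Break-even units = €5,580,000 ÷ €95.48 = 58,441.56; break-even revenue = 58,441.56 × €284.67 = €16,636,558.44.
Actual sales revenue = 145,660 × €284.67 = €41,465,032.20.
Margin of safety = (€41,465,032.20 − €16,636,558.44) ÷ €41,465,032.20 = 59.9%.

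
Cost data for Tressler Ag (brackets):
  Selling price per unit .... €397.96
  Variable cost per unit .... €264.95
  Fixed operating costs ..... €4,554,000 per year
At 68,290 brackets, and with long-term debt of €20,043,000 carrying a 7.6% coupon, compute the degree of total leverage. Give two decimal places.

Total contribution margin = 68,290 × €133.01 = €9,083,252.90.
EBIT = €9,083,252.90 − €4,554,000 = €4,529,252.90. Interest = €1,523,268.00, so EBIT − I = €3,005,984.90.
DCL = contribution ÷ (EBIT − I) = €9,083,252.90 ÷ €3,005,984.90 = 3.0217.

3.02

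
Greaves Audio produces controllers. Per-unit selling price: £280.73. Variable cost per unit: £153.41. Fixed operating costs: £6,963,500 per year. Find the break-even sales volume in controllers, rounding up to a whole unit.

54,693 controllers

Unit CM = price − variable cost = £280.73 − £153.41 = £127.32.
Units to break even: £6,963,500 ÷ £127.32 = 54,692.90, rounded up to 54,693.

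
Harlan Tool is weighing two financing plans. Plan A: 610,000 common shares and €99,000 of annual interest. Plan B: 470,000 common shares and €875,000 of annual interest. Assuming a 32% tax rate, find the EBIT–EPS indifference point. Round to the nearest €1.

€3,480,143

Set EPS_A = EPS_B: (EBIT − €99,000)(1 − 0.32) ÷ 610,000 = (EBIT − €875,000)(1 − 0.32) ÷ 470,000.
The (1 − t) factor cancels: (EBIT − 99,000) × 470,000 = (EBIT − 875,000) × 610,000.
EBIT × (610,000 − 470,000) = 875,000 × 610,000 − 99,000 × 470,000 = 487,220,000,000, so EBIT = 487,220,000,000 ÷ 140,000 = 3,480,142.86.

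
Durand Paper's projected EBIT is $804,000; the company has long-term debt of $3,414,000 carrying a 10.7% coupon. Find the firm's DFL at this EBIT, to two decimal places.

1.83

Interest = $365,298.00.
DFL = EBIT ÷ (EBIT − I) = $804,000 ÷ ($804,000 − $365,298.00) = $804,000 ÷ $438,702.00 = 1.8327.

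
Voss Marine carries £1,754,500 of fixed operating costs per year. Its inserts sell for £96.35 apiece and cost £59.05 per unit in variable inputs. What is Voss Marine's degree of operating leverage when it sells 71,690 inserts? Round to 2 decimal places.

At 71,690 units, contribution = 71,690 × £37.30 = £2,674,037.00.
Subtracting fixed costs: EBIT = £2,674,037.00 − £1,754,500 = £919,537.00.
DOL = contribution ÷ EBIT = £2,674,037.00 ÷ £919,537.00 = 2.9080.

2.91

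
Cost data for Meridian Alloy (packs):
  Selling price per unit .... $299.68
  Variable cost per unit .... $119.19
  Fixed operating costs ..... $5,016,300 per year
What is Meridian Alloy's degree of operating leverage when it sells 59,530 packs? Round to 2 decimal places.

1.88

Total contribution margin = 59,530 × $180.49 = $10,744,569.70.
Operating income = contribution − fixed costs = $10,744,569.70 − $5,016,300 = $5,728,269.70.
Degree of operating leverage = $10,744,569.70 / $5,728,269.70 = 1.8757.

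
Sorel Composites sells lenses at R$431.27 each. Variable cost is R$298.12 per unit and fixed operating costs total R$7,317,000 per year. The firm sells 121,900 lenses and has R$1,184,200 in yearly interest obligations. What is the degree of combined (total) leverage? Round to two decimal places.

2.10

At 121,900 units, contribution = 121,900 × R$133.15 = R$16,230,985.00.
Operating income = contribution − fixed costs = R$16,230,985.00 − R$7,317,000 = R$8,913,985.00. Interest = R$1,184,200.00.
DOL = R$16,230,985.00 ÷ R$8,913,985.00 = 1.8208; DFL = R$8,913,985.00 ÷ R$7,729,785.00 = 1.1532.
Combined leverage = 1.8208 × 1.1532 = 2.0997.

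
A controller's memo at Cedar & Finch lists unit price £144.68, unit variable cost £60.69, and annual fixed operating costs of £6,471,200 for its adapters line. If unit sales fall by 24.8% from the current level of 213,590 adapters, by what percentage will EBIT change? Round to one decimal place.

-38.8%

Contribution at this volume is 213,590 × £83.99 = £17,939,424.10.
Operating income = contribution − fixed costs = £17,939,424.10 − £6,471,200 = £11,468,224.10.
Degree of operating leverage = £17,939,424.10 / £11,468,224.10 = 1.5643.
Operating income changes by 1.5643 × -24.8% = -38.8%.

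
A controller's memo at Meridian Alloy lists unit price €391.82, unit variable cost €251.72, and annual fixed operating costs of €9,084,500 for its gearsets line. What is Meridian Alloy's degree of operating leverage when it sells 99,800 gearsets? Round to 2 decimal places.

At 99,800 units, contribution = 99,800 × €140.10 = €13,981,980.00.
EBIT = €13,981,980.00 − €9,084,500 = €4,897,480.00.
Degree of operating leverage = €13,981,980.00 / €4,897,480.00 = 2.8549.

2.85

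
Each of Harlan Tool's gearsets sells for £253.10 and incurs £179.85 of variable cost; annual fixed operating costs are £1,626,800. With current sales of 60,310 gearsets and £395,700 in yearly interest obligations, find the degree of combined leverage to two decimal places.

1.84

Contribution at this volume is 60,310 × £73.25 = £4,417,707.50.
EBIT = £4,417,707.50 − £1,626,800 = £2,790,907.50. Interest = £395,700.00.
DOL = £4,417,707.50 ÷ £2,790,907.50 = 1.5829; DFL = £2,790,907.50 ÷ £2,395,207.50 = 1.1652.
DCL = DOL × DFL = 1.5829 × 1.1652 = 1.8444.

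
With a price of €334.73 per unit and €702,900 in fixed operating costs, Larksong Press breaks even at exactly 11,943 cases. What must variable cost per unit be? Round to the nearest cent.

At break-even, FC = Q × (P − VC), so P − VC = €702,900 ÷ 11,943 = €58.8546.
Variable cost per unit = €334.73 − €58.8546 = €275.88.

€275.88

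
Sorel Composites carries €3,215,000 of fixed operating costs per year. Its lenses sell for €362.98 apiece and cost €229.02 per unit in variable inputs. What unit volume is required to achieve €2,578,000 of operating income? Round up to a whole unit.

43,245 lenses

Contribution margin per unit = €362.98 − €229.02 = €133.96.
Units = (FC + target) / CM = (€3,215,000 + €2,578,000) / €133.96 = 43,244.25, so 43,245 lenses.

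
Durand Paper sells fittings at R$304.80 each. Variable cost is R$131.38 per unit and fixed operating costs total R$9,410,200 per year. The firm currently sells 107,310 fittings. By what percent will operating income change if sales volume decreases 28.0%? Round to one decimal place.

-56.6%

Total contribution margin = 107,310 × R$173.42 = R$18,609,700.20.
EBIT = R$18,609,700.20 − R$9,410,200 = R$9,199,500.20.
So DOL = total CM / EBIT = R$18,609,700.20 / R$9,199,500.20 = 2.0229.
So EBIT moves 2.0229 × (-28.0%) = -56.6%.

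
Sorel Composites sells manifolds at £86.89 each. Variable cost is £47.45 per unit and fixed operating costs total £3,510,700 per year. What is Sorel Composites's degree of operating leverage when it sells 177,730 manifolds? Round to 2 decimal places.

2.00

At 177,730 units, contribution = 177,730 × £39.44 = £7,009,671.20.
EBIT = £7,009,671.20 − £3,510,700 = £3,498,971.20.
So DOL = total CM / EBIT = £7,009,671.20 / £3,498,971.20 = 2.0034.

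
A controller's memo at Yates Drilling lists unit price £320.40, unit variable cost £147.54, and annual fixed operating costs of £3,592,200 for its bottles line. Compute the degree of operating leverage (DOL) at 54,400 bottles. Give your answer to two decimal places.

Total contribution margin = 54,400 × £172.86 = £9,403,584.00.
Operating income = contribution − fixed costs = £9,403,584.00 − £3,592,200 = £5,811,384.00.
So DOL = total CM / EBIT = £9,403,584.00 / £5,811,384.00 = 1.6181.

1.62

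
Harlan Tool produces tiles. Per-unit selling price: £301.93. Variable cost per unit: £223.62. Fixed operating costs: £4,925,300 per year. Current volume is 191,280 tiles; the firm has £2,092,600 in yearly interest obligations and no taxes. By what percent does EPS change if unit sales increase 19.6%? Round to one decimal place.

+36.9%

Total contribution margin = 191,280 × £78.31 = £14,979,136.80.
Operating income = contribution − fixed costs = £14,979,136.80 − £4,925,300 = £10,053,836.80.
After interest of £2,092,600.00, pre-tax earnings = £7,961,236.80.
DCL = total CM / (EBIT − I) = £14,979,136.80 / £7,961,236.80 = 1.8815.
EPS therefore changes by 1.8815 × (+19.6%) = +36.9%.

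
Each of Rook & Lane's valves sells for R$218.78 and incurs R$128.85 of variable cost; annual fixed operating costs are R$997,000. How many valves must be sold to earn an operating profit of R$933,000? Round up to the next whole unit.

Contribution margin per unit = R$218.78 − R$128.85 = R$89.93.
Units = (FC + target) / CM = (R$997,000 + R$933,000) / R$89.93 = 21,461.14, so 21,462 valves.

21,462 valves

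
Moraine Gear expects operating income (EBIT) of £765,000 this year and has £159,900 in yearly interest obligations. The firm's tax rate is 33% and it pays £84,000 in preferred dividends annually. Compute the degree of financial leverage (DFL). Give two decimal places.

Annual interest charges come to £159,900.00.
Pre-tax preferred-dividend burden = £84,000 ÷ (1 − 0.33) = £125,373.13.
DFL = EBIT ÷ [EBIT − I − D_p/(1−t)] = £765,000 ÷ [£765,000 − £159,900.00 − £125,373.13] = £765,000 ÷ £479,726.87 = 1.5947.

1.59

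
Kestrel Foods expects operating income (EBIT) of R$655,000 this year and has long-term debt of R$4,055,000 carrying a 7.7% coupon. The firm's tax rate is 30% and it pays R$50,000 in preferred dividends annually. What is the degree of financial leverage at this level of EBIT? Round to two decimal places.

2.41

Interest = R$312,235.00.
Preferred dividends grossed up pre-tax: R$50,000 / (1 − 0.30) = R$71,428.57.
DFL = EBIT ÷ [EBIT − I − D_p/(1−t)] = R$655,000 ÷ [R$655,000 − R$312,235.00 − R$71,428.57] = R$655,000 ÷ R$271,336.43 = 2.4140.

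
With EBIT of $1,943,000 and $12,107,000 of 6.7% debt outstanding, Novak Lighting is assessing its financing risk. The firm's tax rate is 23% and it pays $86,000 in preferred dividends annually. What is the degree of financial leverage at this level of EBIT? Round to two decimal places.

Annual interest charges come to $811,169.00.
Pre-tax preferred-dividend burden = $86,000 ÷ (1 − 0.23) = $111,688.31.
DFL = EBIT ÷ [EBIT − I − D_p/(1−t)] = $1,943,000 ÷ [$1,943,000 − $811,169.00 − $111,688.31] = $1,943,000 ÷ $1,020,142.69 = 1.9046.

1.90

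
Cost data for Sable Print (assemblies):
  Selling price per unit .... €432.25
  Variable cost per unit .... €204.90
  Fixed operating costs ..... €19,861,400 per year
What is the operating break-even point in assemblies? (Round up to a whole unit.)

Each unit contributes €432.25 − €204.90 = €227.35.
Break-even volume = fixed costs ÷ CM per unit = €19,861,400 ÷ €227.35 = 87,360.46, so 87,361 assemblies.

87,361 assemblies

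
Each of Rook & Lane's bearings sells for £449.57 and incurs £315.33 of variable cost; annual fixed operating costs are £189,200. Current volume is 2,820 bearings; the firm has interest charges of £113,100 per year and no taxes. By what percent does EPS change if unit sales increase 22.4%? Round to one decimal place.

Contribution at this volume is 2,820 × £134.24 = £378,556.80.
EBIT = £378,556.80 − £189,200 = £189,356.80.
After interest of £113,100.00, pre-tax earnings = £76,256.80.
DCL = total CM / (EBIT − I) = £378,556.80 / £76,256.80 = 4.9642.
%ΔEPS = DCL × %ΔSales = 4.9642 × +22.4% = +111.2%.

+111.2%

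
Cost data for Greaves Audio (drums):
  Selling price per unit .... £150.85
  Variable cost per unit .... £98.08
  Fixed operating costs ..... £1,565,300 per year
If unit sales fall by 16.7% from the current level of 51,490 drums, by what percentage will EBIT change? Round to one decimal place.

-39.4%

Contribution at this volume is 51,490 × £52.77 = £2,717,127.30.
EBIT = £2,717,127.30 − £1,565,300 = £1,151,827.30.
So DOL = total CM / EBIT = £2,717,127.30 / £1,151,827.30 = 2.3590.
Operating income changes by 2.3590 × -16.7% = -39.4%.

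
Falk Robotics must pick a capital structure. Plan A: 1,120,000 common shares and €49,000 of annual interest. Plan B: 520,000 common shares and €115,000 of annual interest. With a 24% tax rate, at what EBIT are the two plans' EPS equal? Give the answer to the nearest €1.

€172,200

Set EPS_A = EPS_B: (EBIT − €49,000)(1 − 0.24) ÷ 1,120,000 = (EBIT − €115,000)(1 − 0.24) ÷ 520,000.
Cancelling (1 − t) and cross-multiplying: 520,000·(EBIT − 49,000) = 1,120,000·(EBIT − 115,000).
Solving, EBIT = (115,000·1,120,000 − 49,000·520,000) / (1,120,000 − 520,000) = 103,320,000,000 / 600,000 = 172,200.00.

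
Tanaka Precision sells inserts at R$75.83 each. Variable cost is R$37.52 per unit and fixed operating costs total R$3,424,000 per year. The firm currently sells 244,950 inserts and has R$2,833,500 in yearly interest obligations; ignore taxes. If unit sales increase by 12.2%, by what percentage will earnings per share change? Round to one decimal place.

+36.6%

At 244,950 units, contribution = 244,950 × R$38.31 = R$9,384,034.50.
Subtracting fixed costs: EBIT = R$9,384,034.50 − R$3,424,000 = R$5,960,034.50.
After interest of R$2,833,500.00, pre-tax earnings = R$3,126,534.50.
Degree of combined leverage = contribution ÷ (EBIT − I) = R$9,384,034.50 ÷ R$3,126,534.50 = 3.0014.
EPS therefore changes by 3.0014 × (+12.2%) = +36.6%.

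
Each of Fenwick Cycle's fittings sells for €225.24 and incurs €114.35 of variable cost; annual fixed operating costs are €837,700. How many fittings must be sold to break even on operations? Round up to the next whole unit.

7,555 fittings

Unit CM = price − variable cost = €225.24 − €114.35 = €110.89.
Units to break even: €837,700 ÷ €110.89 = 7,554.33, rounded up to 7,555.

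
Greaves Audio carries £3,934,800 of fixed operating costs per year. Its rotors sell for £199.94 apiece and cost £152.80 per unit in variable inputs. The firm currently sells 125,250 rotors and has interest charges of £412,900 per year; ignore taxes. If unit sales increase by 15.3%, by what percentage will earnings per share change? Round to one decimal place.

+58.0%

Contribution at this volume is 125,250 × £47.14 = £5,904,285.00.
Subtracting fixed costs: EBIT = £5,904,285.00 − £3,934,800 = £1,969,485.00.
Interest = £412,900.00, so EBIT − I = £1,556,585.00.
DCL = total CM / (EBIT − I) = £5,904,285.00 / £1,556,585.00 = 3.7931.
EPS therefore changes by 3.7931 × (+15.3%) = +58.0%.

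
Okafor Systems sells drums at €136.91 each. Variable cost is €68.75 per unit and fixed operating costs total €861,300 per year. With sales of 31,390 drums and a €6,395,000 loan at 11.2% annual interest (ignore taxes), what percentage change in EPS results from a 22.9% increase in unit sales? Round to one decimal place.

+87.2%

At 31,390 units, contribution = 31,390 × €68.16 = €2,139,542.40.
Subtracting fixed costs: EBIT = €2,139,542.40 − €861,300 = €1,278,242.40.
After interest of €716,240.00, pre-tax earnings = €562,002.40.
Degree of combined leverage = contribution ÷ (EBIT − I) = €2,139,542.40 ÷ €562,002.40 = 3.8070.
EPS therefore changes by 3.8070 × (+22.9%) = +87.2%.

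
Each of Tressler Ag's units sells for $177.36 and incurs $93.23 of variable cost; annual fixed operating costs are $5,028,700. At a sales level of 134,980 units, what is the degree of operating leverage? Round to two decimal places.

At 134,980 units, contribution = 134,980 × $84.13 = $11,355,867.40.
Operating income = contribution − fixed costs = $11,355,867.40 − $5,028,700 = $6,327,167.40.
DOL = contribution ÷ EBIT = $11,355,867.40 ÷ $6,327,167.40 = 1.7948.

1.79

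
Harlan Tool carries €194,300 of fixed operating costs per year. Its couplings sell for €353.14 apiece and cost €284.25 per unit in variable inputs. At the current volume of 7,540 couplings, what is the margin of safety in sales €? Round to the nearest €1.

€1,666,666

Unit CM = price − variable cost = €353.14 − €284.25 = €68.89. Break-even units = €194,300 ÷ €68.89 = 2,820.44; break-even revenue = 2,820.44 × €353.14 = €996,009.61.
Current sales = 7,540 × €353.14 = €2,662,675.60.
Margin of safety = €2,662,675.60 − €996,009.61 = €1,666,666.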